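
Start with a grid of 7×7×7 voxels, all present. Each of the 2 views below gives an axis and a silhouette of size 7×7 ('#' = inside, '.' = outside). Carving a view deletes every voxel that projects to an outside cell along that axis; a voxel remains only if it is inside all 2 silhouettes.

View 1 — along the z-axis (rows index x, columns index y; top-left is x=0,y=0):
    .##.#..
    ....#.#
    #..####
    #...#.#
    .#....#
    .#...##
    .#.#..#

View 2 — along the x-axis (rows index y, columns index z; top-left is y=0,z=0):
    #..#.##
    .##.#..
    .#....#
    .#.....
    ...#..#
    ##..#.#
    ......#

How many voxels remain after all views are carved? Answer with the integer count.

full grid |V| = 343
carve view 1 (along z, XY-mask fill 21/49): 147 voxels remain
carve view 2 (along x, YZ-mask fill 17/49): 46 voxels remain

remaining voxels: 46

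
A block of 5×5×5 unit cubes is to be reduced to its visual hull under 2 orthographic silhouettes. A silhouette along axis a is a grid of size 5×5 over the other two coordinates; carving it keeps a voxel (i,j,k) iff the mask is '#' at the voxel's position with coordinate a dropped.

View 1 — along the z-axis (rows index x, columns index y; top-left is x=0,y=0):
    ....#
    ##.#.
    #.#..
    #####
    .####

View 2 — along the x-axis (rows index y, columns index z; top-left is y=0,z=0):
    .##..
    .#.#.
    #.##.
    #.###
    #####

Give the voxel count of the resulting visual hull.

full grid |V| = 125
  1. axis=2 (XY plane), |mask|=15  ⇒  voxels=75
  2. axis=0 (YZ plane), |mask|=16  ⇒  voxels=48

voxel count = 48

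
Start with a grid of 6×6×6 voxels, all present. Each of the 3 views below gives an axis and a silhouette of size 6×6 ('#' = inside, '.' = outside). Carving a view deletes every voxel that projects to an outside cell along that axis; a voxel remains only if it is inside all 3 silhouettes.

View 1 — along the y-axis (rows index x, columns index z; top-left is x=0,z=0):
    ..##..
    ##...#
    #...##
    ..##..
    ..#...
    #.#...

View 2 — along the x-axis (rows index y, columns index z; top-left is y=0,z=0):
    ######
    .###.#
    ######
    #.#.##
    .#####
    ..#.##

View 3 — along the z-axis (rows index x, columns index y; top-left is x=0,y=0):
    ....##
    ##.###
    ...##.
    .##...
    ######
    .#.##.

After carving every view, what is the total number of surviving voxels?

voxel count = 32

before carving: 216 voxels (6×6×6)
step 1: project along y, AND mask (13/36) → |grid| = 78
step 2: project along x, AND mask (28/36) → |grid| = 62
step 3: project along z, AND mask (20/36) → |grid| = 32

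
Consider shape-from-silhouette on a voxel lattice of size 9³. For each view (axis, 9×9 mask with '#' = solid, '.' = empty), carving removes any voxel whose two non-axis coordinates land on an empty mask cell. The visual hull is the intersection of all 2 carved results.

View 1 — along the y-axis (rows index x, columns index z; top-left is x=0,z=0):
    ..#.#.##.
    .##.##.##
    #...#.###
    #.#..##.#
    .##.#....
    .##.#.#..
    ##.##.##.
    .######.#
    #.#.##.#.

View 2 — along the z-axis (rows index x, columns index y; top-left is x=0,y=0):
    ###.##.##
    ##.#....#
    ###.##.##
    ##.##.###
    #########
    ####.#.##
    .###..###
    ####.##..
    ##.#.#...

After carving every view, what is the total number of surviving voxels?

voxel count = 275

full grid |V| = 729
after view 1 [y-axis, 45 of 81 cells solid] → remaining = 405
after view 2 [z-axis, 57 of 81 cells solid] → remaining = 275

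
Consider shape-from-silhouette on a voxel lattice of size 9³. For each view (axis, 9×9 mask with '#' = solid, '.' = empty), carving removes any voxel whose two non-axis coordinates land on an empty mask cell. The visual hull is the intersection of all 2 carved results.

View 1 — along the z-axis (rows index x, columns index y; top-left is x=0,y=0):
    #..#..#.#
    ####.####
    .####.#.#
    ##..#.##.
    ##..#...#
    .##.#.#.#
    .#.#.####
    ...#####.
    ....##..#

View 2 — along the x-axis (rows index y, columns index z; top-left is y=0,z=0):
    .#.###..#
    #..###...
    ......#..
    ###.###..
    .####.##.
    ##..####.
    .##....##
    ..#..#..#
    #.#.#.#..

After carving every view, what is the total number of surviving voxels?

start: 9×9×9 = 729 voxels
after view 1 [z-axis, 46 of 81 cells solid] → remaining = 414
after view 2 [x-axis, 39 of 81 cells solid] → remaining = 205

voxel count = 205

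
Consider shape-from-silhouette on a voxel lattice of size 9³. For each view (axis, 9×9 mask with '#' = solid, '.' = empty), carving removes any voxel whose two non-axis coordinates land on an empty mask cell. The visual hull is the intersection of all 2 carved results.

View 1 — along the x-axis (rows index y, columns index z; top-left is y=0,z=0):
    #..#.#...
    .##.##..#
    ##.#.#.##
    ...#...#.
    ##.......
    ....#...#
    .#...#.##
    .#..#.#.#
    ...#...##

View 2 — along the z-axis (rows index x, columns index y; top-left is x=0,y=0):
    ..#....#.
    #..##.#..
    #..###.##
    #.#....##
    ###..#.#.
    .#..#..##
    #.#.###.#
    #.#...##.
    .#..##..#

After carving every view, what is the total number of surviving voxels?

voxel count = 136

start: 9×9×9 = 729 voxels
after view 1 [x-axis, 31 of 81 cells solid] → remaining = 279
after view 2 [z-axis, 39 of 81 cells solid] → remaining = 136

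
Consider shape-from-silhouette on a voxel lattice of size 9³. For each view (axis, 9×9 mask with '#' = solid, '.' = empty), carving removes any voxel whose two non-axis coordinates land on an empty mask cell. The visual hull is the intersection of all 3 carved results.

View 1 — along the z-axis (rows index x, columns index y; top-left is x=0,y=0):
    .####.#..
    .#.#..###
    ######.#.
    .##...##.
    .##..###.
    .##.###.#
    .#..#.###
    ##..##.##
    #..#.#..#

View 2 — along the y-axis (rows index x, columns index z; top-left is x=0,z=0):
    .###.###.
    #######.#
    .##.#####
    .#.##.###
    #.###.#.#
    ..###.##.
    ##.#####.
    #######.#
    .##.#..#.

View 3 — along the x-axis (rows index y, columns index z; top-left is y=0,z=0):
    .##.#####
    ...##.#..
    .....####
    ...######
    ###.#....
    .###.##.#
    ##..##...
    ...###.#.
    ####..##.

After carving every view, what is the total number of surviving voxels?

start: 9×9×9 = 729 voxels
  1. axis=2 (XY plane), |mask|=47  ⇒  voxels=423
  2. axis=1 (XZ plane), |mask|=57  ⇒  voxels=302
  3. axis=0 (YZ plane), |mask|=44  ⇒  voxels=158

|visual hull| = 158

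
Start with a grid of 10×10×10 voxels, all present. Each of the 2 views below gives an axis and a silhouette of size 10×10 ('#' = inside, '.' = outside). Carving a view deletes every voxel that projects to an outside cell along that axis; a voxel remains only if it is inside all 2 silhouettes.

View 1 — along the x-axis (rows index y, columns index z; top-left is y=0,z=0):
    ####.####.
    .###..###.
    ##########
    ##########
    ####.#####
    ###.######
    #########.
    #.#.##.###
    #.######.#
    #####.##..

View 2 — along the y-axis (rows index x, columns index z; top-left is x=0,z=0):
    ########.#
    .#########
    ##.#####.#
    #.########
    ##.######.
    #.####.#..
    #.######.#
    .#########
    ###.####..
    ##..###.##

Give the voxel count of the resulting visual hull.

voxel count = 665

before carving: 1000 voxels (10×10×10)
carve view 1 (along x, YZ-mask fill 83/100): 830 voxels remain
carve view 2 (along y, XZ-mask fill 80/100): 665 voxels remain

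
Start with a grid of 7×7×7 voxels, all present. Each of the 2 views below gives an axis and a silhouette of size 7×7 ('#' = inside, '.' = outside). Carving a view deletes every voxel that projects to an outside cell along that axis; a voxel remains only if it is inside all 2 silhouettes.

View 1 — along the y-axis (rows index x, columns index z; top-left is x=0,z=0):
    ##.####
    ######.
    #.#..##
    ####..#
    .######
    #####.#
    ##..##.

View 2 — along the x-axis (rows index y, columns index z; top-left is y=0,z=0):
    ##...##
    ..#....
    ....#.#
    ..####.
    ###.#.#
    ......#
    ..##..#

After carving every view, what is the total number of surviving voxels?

|visual hull| = 104

initial block: 7^3 = 343
after view 1 [y-axis, 37 of 49 cells solid] → remaining = 259
after view 2 [x-axis, 20 of 49 cells solid] → remaining = 104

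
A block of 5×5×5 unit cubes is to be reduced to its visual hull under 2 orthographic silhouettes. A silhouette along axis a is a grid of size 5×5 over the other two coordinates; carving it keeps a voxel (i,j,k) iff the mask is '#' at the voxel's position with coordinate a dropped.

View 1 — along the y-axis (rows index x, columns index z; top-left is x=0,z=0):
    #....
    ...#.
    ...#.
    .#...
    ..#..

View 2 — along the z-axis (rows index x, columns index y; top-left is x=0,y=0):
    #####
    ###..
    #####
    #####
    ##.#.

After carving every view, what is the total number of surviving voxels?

full grid |V| = 125
  1. axis=1 (XZ plane), |mask|=5  ⇒  voxels=25
  2. axis=2 (XY plane), |mask|=21  ⇒  voxels=21

voxel count = 21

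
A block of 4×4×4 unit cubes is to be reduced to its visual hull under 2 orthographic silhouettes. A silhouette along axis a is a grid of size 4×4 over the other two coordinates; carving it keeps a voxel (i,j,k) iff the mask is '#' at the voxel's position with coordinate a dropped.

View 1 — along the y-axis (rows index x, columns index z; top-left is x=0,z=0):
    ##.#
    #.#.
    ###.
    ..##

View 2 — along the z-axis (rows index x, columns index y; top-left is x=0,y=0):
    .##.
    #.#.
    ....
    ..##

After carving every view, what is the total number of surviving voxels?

full grid |V| = 64
step 1: project along y, AND mask (10/16) → |grid| = 40
step 2: project along z, AND mask (6/16) → |grid| = 14

remaining voxels: 14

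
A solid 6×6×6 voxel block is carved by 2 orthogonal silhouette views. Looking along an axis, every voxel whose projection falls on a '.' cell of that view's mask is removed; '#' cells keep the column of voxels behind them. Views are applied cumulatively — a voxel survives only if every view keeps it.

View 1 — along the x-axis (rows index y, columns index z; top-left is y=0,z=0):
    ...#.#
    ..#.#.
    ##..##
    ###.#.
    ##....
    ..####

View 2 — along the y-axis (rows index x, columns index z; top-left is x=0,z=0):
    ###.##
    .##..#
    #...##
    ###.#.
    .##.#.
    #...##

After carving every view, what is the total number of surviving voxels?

before carving: 216 voxels (6×6×6)
carve view 1 (along x, YZ-mask fill 18/36): 108 voxels remain
carve view 2 (along y, XZ-mask fill 21/36): 68 voxels remain

|visual hull| = 68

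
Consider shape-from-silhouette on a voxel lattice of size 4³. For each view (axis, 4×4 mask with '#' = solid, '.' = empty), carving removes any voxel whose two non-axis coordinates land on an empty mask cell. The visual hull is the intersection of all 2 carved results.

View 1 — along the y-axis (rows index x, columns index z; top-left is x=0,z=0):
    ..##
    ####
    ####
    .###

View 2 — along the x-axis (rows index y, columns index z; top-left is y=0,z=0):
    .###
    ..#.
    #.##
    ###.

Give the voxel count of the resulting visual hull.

before carving: 64 voxels (4×4×4)
after view 1 [y-axis, 13 of 16 cells solid] → remaining = 52
after view 2 [x-axis, 10 of 16 cells solid] → remaining = 34

remaining voxels: 34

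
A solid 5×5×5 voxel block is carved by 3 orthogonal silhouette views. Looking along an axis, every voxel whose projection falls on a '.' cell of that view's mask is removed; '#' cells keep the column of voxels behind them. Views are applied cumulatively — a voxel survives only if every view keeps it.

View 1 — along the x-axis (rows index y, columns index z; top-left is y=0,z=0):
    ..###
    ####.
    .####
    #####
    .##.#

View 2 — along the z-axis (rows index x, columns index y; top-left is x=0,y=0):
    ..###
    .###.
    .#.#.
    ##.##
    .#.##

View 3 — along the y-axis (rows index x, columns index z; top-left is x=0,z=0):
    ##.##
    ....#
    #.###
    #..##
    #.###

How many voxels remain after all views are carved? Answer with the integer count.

remaining voxels: 35

before carving: 125 voxels (5×5×5)
after view 1 [x-axis, 19 of 25 cells solid] → remaining = 95
after view 2 [z-axis, 15 of 25 cells solid] → remaining = 61
after view 3 [y-axis, 16 of 25 cells solid] → remaining = 35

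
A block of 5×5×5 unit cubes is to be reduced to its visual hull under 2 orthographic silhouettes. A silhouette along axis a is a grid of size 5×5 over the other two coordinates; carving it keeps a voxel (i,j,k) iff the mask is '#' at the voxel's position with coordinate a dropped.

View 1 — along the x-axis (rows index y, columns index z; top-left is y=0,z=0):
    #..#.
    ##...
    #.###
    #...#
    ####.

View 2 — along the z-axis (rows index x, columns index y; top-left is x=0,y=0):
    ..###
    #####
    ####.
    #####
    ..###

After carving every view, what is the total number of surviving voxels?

|visual hull| = 58

full grid |V| = 125
  1. axis=0 (YZ plane), |mask|=14  ⇒  voxels=70
  2. axis=2 (XY plane), |mask|=20  ⇒  voxels=58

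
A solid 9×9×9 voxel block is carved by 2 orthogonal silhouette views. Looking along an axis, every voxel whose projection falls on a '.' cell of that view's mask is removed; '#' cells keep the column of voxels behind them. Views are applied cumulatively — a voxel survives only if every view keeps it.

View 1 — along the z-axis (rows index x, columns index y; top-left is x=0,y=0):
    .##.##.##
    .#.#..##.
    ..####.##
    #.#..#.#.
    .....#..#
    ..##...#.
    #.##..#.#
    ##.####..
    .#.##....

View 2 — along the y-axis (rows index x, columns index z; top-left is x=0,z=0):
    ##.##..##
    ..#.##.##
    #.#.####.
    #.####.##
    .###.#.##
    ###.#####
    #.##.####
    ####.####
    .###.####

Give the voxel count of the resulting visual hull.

remaining voxels: 260

before carving: 729 voxels (9×9×9)
[1] z-view keeps 39 columns → grid now 351
[2] y-view keeps 60 columns → grid now 260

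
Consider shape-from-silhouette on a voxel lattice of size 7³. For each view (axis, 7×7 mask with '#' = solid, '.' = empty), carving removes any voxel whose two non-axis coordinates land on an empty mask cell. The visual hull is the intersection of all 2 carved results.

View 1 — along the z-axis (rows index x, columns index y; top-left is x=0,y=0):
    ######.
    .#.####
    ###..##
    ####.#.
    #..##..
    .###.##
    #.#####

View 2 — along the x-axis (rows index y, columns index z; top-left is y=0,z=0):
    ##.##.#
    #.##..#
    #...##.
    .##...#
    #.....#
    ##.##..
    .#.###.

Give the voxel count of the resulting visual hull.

|visual hull| = 126

before carving: 343 voxels (7×7×7)
[1] z-view keeps 35 columns → grid now 245
[2] x-view keeps 25 columns → grid now 126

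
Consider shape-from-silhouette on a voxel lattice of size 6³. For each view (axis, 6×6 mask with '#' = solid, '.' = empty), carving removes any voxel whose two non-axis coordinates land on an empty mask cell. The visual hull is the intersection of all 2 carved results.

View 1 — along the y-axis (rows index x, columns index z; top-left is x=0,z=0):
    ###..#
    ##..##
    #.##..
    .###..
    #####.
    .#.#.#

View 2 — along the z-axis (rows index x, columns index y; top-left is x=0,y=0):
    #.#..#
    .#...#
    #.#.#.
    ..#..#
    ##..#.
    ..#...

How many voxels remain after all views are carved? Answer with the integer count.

full grid |V| = 216
after view 1 [y-axis, 22 of 36 cells solid] → remaining = 132
after view 2 [z-axis, 14 of 36 cells solid] → remaining = 53

voxel count = 53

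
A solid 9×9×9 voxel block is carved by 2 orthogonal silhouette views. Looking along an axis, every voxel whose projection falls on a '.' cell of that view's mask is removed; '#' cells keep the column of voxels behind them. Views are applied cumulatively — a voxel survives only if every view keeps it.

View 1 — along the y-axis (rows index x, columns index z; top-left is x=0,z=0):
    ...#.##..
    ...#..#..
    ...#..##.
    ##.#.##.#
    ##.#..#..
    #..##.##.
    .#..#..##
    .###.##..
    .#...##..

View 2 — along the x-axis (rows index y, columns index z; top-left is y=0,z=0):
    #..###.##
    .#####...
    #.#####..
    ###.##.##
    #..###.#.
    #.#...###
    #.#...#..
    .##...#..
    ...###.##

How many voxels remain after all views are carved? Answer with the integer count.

165 voxels

full grid |V| = 729
step 1: project along y, AND mask (35/81) → |grid| = 315
step 2: project along x, AND mask (45/81) → |grid| = 165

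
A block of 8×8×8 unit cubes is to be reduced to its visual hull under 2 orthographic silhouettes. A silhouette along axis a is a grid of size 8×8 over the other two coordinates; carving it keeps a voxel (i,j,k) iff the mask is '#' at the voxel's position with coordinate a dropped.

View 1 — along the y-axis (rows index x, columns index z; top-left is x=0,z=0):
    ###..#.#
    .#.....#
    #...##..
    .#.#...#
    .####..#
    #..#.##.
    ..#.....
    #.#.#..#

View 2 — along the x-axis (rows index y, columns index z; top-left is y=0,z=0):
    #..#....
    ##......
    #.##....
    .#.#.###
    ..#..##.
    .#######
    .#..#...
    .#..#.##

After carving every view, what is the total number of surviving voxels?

voxel count = 93

before carving: 512 voxels (8×8×8)
  1. axis=1 (XZ plane), |mask|=27  ⇒  voxels=216
  2. axis=0 (YZ plane), |mask|=28  ⇒  voxels=93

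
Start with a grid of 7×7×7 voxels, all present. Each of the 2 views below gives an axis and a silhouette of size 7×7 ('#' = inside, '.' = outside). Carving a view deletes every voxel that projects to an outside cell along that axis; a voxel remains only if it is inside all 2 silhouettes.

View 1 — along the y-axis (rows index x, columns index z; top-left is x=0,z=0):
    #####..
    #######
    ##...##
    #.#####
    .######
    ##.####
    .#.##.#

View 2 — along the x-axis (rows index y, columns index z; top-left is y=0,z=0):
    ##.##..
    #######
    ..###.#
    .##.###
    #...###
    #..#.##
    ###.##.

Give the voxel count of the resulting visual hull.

before carving: 343 voxels (7×7×7)
V1 y: intersect with XZ mask (38 set) -- 266 left
V2 x: intersect with YZ mask (33 set) -- 180 left

remaining voxels: 180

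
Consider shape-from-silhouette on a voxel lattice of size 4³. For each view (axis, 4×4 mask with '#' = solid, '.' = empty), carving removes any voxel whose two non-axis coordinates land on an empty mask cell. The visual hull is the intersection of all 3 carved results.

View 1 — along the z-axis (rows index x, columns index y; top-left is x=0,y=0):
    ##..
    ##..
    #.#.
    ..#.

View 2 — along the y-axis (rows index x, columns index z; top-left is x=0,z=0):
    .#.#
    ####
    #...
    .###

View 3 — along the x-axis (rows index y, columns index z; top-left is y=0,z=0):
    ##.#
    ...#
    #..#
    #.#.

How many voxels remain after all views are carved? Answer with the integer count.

remaining voxels: 10

initial block: 4^3 = 64
[1] z-view keeps 7 columns → grid now 28
[2] y-view keeps 10 columns → grid now 17
[3] x-view keeps 8 columns → grid now 10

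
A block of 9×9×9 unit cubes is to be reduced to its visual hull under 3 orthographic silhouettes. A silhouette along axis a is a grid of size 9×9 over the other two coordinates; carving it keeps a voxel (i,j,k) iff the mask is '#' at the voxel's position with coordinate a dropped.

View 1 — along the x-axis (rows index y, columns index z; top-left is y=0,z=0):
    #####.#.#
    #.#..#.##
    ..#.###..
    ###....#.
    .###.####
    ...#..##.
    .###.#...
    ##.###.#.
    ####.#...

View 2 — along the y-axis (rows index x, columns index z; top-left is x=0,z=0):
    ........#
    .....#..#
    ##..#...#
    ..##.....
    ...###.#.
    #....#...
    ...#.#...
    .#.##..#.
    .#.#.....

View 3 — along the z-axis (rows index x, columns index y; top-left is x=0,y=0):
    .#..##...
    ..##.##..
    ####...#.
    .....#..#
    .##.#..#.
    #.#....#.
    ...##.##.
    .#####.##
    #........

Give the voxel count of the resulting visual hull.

57 voxels

before carving: 729 voxels (9×9×9)
carve view 1 (along x, YZ-mask fill 45/81): 405 voxels remain
carve view 2 (along y, XZ-mask fill 23/81): 117 voxels remain
carve view 3 (along z, XY-mask fill 33/81): 57 voxels remain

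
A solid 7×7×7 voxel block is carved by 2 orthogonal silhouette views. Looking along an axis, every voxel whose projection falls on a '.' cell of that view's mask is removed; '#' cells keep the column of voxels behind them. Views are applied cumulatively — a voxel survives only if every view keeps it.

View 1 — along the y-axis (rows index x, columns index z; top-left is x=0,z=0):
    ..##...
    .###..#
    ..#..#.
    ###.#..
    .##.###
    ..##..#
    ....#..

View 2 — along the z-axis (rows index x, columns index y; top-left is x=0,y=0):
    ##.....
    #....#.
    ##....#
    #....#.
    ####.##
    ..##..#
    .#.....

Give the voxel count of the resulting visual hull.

full grid |V| = 343
step 1: project along y, AND mask (21/49) → |grid| = 147
step 2: project along z, AND mask (19/49) → |grid| = 66

|visual hull| = 66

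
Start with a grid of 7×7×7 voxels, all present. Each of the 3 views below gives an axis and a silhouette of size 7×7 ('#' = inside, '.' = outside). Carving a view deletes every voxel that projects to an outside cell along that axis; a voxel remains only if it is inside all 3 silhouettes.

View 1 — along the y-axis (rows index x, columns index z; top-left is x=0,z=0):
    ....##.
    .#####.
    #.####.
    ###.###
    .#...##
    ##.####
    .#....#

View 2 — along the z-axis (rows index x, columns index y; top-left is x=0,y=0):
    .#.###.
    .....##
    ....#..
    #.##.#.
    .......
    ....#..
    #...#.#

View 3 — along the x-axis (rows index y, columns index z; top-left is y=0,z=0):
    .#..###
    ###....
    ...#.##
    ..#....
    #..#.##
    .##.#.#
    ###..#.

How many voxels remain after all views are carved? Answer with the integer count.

remaining voxels: 30

start: 7×7×7 = 343 voxels
V1 y: intersect with XZ mask (29 set) -- 203 left
V2 z: intersect with XY mask (15 set) -- 59 left
V3 x: intersect with YZ mask (23 set) -- 30 left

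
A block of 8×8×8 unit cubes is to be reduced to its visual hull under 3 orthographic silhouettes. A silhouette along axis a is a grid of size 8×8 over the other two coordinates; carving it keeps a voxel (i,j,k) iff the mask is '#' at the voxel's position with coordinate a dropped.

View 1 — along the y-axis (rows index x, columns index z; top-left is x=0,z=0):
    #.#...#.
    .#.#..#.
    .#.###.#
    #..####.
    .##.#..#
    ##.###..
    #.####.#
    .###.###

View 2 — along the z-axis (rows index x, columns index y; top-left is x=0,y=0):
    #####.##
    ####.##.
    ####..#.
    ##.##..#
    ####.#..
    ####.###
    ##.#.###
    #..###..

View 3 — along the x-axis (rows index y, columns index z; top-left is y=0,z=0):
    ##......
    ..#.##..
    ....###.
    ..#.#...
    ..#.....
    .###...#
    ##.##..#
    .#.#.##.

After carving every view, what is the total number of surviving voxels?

full grid |V| = 512
V1 y: intersect with XZ mask (37 set) -- 296 left
V2 z: intersect with XY mask (45 set) -- 204 left
V3 x: intersect with YZ mask (24 set) -- 77 left

remaining voxels: 77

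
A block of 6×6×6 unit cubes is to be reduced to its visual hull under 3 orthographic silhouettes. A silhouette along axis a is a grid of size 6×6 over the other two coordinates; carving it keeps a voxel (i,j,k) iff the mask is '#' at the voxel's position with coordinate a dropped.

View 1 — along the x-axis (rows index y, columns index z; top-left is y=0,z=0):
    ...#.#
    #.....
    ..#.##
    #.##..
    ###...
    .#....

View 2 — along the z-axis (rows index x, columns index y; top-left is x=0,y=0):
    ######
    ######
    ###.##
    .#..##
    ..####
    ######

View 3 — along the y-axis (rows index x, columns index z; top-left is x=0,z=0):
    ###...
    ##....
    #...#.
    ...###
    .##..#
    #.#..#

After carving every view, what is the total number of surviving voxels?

remaining voxels: 30

initial block: 6^3 = 216
[1] x-view keeps 13 columns → grid now 78
[2] z-view keeps 30 columns → grid now 64
[3] y-view keeps 16 columns → grid now 30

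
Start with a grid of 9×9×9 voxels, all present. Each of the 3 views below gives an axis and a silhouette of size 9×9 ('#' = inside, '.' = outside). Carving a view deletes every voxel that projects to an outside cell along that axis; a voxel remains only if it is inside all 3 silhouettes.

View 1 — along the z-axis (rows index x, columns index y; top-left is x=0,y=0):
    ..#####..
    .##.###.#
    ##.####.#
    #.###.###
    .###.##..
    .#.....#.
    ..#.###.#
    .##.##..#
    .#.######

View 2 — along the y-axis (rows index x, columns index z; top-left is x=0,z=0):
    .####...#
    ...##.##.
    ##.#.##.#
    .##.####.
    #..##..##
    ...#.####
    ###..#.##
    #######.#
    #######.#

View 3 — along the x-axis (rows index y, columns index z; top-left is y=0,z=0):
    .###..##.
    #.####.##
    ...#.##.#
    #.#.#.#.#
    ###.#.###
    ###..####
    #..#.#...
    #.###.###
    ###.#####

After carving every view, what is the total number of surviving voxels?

initial block: 9^3 = 729
step 1: project along z, AND mask (49/81) → |grid| = 441
step 2: project along y, AND mask (53/81) → |grid| = 294
step 3: project along x, AND mask (53/81) → |grid| = 191

remaining voxels: 191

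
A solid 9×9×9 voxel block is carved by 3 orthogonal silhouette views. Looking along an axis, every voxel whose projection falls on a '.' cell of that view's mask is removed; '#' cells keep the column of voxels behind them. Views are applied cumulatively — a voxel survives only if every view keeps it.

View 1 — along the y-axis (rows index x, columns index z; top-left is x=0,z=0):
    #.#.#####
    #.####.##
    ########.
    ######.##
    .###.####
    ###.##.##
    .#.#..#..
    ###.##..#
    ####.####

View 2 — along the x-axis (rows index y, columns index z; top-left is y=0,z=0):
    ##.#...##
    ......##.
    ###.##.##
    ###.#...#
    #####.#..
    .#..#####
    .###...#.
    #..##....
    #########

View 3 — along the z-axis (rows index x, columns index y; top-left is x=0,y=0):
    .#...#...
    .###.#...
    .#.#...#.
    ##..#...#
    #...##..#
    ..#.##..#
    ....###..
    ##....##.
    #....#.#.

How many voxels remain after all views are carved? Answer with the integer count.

voxel count = 119

initial block: 9^3 = 729
[1] y-view keeps 61 columns → grid now 549
[2] x-view keeps 47 columns → grid now 318
[3] z-view keeps 31 columns → grid now 119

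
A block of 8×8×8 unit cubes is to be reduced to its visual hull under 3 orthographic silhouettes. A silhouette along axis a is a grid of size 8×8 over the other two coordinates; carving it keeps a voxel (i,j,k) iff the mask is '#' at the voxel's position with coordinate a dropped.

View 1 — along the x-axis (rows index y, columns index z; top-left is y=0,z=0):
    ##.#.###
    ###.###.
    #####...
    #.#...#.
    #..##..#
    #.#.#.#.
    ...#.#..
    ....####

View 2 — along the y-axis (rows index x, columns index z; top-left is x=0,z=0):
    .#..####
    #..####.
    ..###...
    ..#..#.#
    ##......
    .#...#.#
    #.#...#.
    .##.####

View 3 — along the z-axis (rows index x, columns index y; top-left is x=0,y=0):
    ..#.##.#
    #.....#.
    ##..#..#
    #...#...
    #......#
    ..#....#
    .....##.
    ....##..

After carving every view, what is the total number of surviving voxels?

voxel count = 38

initial block: 8^3 = 512
carve view 1 (along x, YZ-mask fill 34/64): 272 voxels remain
carve view 2 (along y, XZ-mask fill 30/64): 126 voxels remain
carve view 3 (along z, XY-mask fill 20/64): 38 voxels remain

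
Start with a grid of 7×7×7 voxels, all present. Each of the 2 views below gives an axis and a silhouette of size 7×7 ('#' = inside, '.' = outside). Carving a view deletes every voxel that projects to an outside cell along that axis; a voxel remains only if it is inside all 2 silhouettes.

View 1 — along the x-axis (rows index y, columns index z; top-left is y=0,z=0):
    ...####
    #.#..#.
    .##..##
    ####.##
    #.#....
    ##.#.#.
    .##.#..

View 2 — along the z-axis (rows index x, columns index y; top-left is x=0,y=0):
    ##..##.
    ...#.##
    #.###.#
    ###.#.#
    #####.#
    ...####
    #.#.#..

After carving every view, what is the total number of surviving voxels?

|visual hull| = 108

before carving: 343 voxels (7×7×7)
step 1: project along x, AND mask (26/49) → |grid| = 182
step 2: project along z, AND mask (30/49) → |grid| = 108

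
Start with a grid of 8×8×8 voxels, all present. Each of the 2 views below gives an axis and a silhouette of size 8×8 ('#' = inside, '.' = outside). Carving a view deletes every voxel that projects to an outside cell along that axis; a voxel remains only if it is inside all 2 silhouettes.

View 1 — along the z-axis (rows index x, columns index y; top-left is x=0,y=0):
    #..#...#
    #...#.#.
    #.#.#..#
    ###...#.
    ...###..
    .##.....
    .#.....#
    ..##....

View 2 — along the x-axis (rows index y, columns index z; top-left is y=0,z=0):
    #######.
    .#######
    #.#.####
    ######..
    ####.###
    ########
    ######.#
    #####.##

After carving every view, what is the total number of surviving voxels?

remaining voxels: 155

start: 8×8×8 = 512 voxels
[1] z-view keeps 23 columns → grid now 184
[2] x-view keeps 55 columns → grid now 155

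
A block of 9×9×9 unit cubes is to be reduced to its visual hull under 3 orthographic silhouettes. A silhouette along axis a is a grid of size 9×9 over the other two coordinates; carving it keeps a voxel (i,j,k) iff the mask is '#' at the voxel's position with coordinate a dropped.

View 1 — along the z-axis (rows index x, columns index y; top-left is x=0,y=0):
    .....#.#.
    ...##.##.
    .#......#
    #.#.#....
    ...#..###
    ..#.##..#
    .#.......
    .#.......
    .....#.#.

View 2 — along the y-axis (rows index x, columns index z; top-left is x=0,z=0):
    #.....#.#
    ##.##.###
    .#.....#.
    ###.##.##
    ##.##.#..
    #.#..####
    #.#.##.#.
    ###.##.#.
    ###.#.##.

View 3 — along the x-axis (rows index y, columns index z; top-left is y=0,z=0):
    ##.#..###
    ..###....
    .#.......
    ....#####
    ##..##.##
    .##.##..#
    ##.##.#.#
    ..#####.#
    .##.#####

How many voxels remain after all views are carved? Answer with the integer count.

voxel count = 70

start: 9×9×9 = 729 voxels
  1. axis=2 (XY plane), |mask|=23  ⇒  voxels=207
  2. axis=1 (XZ plane), |mask|=47  ⇒  voxels=126
  3. axis=0 (YZ plane), |mask|=45  ⇒  voxels=70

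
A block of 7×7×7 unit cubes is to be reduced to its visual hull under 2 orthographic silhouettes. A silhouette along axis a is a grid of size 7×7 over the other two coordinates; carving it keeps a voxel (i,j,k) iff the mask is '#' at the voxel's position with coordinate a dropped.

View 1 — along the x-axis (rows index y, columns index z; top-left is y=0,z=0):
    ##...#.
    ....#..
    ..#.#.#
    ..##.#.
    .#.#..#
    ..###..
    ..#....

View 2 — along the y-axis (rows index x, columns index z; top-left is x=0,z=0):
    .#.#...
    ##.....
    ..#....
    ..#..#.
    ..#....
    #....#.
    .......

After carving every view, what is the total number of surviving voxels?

voxel count = 25

start: 7×7×7 = 343 voxels
carve view 1 (along x, YZ-mask fill 17/49): 119 voxels remain
carve view 2 (along y, XZ-mask fill 10/49): 25 voxels remain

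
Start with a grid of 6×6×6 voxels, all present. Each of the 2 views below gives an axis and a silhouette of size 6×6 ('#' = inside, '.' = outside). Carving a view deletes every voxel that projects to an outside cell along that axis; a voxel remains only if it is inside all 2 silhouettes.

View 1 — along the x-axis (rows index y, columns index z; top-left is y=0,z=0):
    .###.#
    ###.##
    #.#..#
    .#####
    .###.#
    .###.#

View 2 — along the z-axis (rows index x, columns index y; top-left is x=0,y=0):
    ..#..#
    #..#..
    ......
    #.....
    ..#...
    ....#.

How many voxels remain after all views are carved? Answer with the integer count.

before carving: 216 voxels (6×6×6)
V1 x: intersect with YZ mask (25 set) -- 150 left
V2 z: intersect with XY mask (7 set) -- 27 left

27 voxels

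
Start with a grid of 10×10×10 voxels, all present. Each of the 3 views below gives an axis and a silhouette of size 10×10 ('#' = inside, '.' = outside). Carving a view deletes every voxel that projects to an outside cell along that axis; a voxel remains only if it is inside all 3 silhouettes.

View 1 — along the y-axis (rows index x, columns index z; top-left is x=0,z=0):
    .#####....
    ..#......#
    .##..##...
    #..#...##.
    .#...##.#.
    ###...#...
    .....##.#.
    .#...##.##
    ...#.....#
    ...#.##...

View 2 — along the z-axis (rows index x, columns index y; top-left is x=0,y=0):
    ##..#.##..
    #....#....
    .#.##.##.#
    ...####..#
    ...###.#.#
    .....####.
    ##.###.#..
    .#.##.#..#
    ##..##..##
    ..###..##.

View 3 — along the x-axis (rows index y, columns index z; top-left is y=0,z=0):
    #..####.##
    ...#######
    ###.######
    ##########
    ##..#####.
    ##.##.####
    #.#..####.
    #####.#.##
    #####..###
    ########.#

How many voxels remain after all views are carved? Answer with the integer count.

remaining voxels: 139

before carving: 1000 voxels (10×10×10)
carve view 1 (along y, XZ-mask fill 36/100): 360 voxels remain
carve view 2 (along z, XY-mask fill 49/100): 179 voxels remain
carve view 3 (along x, YZ-mask fill 79/100): 139 voxels remain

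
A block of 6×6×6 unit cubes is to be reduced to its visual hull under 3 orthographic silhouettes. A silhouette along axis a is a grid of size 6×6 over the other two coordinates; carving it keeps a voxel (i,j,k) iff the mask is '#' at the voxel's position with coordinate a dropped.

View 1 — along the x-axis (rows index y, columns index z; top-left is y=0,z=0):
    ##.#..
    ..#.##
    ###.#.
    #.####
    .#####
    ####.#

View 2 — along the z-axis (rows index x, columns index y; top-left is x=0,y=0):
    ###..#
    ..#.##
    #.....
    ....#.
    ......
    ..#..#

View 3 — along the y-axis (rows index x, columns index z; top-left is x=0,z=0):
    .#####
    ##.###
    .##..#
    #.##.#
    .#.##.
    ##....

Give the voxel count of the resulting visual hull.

before carving: 216 voxels (6×6×6)
  1. axis=0 (YZ plane), |mask|=25  ⇒  voxels=150
  2. axis=2 (XY plane), |mask|=11  ⇒  voxels=46
  3. axis=1 (XZ plane), |mask|=22  ⇒  voxels=31

31 voxels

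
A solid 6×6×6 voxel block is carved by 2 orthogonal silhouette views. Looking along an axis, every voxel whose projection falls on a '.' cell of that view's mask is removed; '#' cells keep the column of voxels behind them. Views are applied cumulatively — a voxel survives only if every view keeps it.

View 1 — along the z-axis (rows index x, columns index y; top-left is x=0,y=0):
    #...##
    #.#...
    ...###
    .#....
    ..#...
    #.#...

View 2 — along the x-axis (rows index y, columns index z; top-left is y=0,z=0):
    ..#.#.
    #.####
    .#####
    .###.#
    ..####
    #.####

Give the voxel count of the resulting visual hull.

before carving: 216 voxels (6×6×6)
  1. axis=2 (XY plane), |mask|=12  ⇒  voxels=72
  2. axis=0 (YZ plane), |mask|=25  ⇒  voxels=48

voxel count = 48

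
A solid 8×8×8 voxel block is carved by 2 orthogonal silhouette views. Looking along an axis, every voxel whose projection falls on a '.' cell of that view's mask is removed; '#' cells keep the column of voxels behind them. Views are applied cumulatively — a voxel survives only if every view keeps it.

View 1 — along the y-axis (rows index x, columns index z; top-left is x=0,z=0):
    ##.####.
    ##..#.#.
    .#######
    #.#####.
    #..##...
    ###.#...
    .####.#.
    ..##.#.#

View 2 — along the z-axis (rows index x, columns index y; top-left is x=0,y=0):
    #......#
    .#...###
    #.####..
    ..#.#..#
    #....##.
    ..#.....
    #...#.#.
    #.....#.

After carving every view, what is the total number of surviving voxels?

remaining voxels: 117

start: 8×8×8 = 512 voxels
[1] y-view keeps 39 columns → grid now 312
[2] z-view keeps 23 columns → grid now 117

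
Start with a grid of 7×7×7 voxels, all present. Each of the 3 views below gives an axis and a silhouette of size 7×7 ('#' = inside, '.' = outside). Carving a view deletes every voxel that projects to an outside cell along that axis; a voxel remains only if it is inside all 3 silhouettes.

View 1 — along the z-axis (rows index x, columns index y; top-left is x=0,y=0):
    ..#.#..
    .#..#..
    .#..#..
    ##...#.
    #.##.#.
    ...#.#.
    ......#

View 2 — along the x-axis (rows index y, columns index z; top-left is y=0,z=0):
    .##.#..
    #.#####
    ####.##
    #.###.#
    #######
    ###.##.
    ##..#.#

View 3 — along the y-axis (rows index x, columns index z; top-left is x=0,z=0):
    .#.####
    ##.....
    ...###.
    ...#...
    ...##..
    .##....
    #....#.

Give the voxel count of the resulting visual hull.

|visual hull| = 28

full grid |V| = 343
V1 z: intersect with XY mask (16 set) -- 112 left
V2 x: intersect with YZ mask (36 set) -- 86 left
V3 y: intersect with XZ mask (17 set) -- 28 left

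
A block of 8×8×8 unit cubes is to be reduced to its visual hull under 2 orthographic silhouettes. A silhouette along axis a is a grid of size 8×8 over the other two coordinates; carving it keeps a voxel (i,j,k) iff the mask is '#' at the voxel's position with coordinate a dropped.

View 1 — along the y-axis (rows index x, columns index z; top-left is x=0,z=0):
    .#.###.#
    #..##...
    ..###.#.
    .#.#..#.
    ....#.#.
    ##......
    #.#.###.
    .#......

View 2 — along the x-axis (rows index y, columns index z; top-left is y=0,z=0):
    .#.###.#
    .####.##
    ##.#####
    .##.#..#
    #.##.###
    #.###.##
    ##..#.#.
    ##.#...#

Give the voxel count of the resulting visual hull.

134 voxels

before carving: 512 voxels (8×8×8)
carve view 1 (along y, XZ-mask fill 25/64): 200 voxels remain
carve view 2 (along x, YZ-mask fill 42/64): 134 voxels remain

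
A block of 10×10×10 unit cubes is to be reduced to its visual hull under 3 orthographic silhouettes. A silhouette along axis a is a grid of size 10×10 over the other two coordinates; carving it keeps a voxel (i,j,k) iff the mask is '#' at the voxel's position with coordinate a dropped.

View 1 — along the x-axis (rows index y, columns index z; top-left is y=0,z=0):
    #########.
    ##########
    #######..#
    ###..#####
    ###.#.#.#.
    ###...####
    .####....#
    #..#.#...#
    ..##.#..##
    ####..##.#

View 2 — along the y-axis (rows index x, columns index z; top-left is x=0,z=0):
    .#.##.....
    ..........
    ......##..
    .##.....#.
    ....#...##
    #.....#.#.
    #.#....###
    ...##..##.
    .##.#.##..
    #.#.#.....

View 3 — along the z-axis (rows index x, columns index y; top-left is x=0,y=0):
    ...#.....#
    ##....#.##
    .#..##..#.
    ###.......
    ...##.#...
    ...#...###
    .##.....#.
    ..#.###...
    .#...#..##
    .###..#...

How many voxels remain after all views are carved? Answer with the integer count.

72 voxels

start: 10×10×10 = 1000 voxels
  1. axis=0 (YZ plane), |mask|=69  ⇒  voxels=690
  2. axis=1 (XZ plane), |mask|=31  ⇒  voxels=210
  3. axis=2 (XY plane), |mask|=36  ⇒  voxels=72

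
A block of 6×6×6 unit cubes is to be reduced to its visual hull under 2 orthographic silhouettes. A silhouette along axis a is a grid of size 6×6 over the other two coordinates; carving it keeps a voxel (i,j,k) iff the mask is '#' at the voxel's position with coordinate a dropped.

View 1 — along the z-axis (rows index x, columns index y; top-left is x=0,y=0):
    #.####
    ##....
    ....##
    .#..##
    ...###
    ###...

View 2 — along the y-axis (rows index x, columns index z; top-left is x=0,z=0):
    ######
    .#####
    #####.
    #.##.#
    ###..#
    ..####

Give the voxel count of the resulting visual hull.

before carving: 216 voxels (6×6×6)
  1. axis=2 (XY plane), |mask|=18  ⇒  voxels=108
  2. axis=1 (XZ plane), |mask|=28  ⇒  voxels=86

86 voxels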